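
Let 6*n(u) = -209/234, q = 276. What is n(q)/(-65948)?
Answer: 209/92590992 ≈ 2.2572e-6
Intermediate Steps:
n(u) = -209/1404 (n(u) = (-209/234)/6 = (-209*1/234)/6 = (1/6)*(-209/234) = -209/1404)
n(q)/(-65948) = -209/1404/(-65948) = -209/1404*(-1/65948) = 209/92590992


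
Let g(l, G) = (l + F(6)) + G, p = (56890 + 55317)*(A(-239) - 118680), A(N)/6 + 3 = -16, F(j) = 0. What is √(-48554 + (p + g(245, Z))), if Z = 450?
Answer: 3*I*√1481062913 ≈ 1.1545e+5*I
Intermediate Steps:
A(N) = -114 (A(N) = -18 + 6*(-16) = -18 - 96 = -114)
p = -13329518358 (p = (56890 + 55317)*(-114 - 118680) = 112207*(-118794) = -13329518358)
g(l, G) = G + l (g(l, G) = (l + 0) + G = l + G = G + l)
√(-48554 + (p + g(245, Z))) = √(-48554 + (-13329518358 + (450 + 245))) = √(-48554 + (-13329518358 + 695)) = √(-48554 - 13329517663) = √(-13329566217) = 3*I*√1481062913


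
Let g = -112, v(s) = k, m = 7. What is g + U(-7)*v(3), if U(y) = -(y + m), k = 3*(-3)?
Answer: -112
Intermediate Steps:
k = -9
U(y) = -7 - y (U(y) = -(y + 7) = -(7 + y) = -7 - y)
v(s) = -9
g + U(-7)*v(3) = -112 + (-7 - 1*(-7))*(-9) = -112 + (-7 + 7)*(-9) = -112 + 0*(-9) = -112 + 0 = -112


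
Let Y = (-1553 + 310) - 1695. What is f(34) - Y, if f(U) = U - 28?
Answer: 2944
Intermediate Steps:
f(U) = -28 + U
Y = -2938 (Y = -1243 - 1695 = -2938)
f(34) - Y = (-28 + 34) - 1*(-2938) = 6 + 2938 = 2944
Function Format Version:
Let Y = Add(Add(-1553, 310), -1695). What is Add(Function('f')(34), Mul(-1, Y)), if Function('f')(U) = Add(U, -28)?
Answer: 2944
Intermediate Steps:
Function('f')(U) = Add(-28, U)
Y = -2938 (Y = Add(-1243, -1695) = -2938)
Add(Function('f')(34), Mul(-1, Y)) = Add(Add(-28, 34), Mul(-1, -2938)) = Add(6, 2938) = 2944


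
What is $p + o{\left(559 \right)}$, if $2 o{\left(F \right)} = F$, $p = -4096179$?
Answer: $- \frac{8191799}{2} \approx -4.0959 \cdot 10^{6}$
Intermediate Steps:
$o{\left(F \right)} = \frac{F}{2}$
$p + o{\left(559 \right)} = -4096179 + \frac{1}{2} \cdot 559 = -4096179 + \frac{559}{2} = - \frac{8191799}{2}$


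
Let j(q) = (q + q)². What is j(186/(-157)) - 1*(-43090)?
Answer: 1062263794/24649 ≈ 43096.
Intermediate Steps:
j(q) = 4*q² (j(q) = (2*q)² = 4*q²)
j(186/(-157)) - 1*(-43090) = 4*(186/(-157))² - 1*(-43090) = 4*(186*(-1/157))² + 43090 = 4*(-186/157)² + 43090 = 4*(34596/24649) + 43090 = 138384/24649 + 43090 = 1062263794/24649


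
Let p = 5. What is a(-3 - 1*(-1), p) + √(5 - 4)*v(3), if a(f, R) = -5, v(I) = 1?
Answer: -4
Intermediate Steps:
a(-3 - 1*(-1), p) + √(5 - 4)*v(3) = -5 + √(5 - 4)*1 = -5 + √1*1 = -5 + 1*1 = -5 + 1 = -4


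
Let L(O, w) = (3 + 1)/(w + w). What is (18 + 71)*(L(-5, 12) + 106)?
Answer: 56693/6 ≈ 9448.8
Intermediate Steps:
L(O, w) = 2/w (L(O, w) = 4/((2*w)) = 4*(1/(2*w)) = 2/w)
(18 + 71)*(L(-5, 12) + 106) = (18 + 71)*(2/12 + 106) = 89*(2*(1/12) + 106) = 89*(⅙ + 106) = 89*(637/6) = 56693/6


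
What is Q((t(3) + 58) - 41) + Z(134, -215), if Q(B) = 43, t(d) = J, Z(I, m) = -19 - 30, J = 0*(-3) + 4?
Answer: -6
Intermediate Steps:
J = 4 (J = 0 + 4 = 4)
Z(I, m) = -49
t(d) = 4
Q((t(3) + 58) - 41) + Z(134, -215) = 43 - 49 = -6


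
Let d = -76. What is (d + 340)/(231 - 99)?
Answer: 2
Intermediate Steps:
(d + 340)/(231 - 99) = (-76 + 340)/(231 - 99) = 264/132 = 264*(1/132) = 2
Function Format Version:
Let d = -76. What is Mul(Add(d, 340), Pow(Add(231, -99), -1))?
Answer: 2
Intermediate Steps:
Mul(Add(d, 340), Pow(Add(231, -99), -1)) = Mul(Add(-76, 340), Pow(Add(231, -99), -1)) = Mul(264, Pow(132, -1)) = Mul(264, Rational(1, 132)) = 2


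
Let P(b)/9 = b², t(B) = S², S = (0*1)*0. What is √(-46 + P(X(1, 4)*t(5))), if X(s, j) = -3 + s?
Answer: I*√46 ≈ 6.7823*I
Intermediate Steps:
S = 0 (S = 0*0 = 0)
t(B) = 0 (t(B) = 0² = 0)
P(b) = 9*b²
√(-46 + P(X(1, 4)*t(5))) = √(-46 + 9*((-3 + 1)*0)²) = √(-46 + 9*(-2*0)²) = √(-46 + 9*0²) = √(-46 + 9*0) = √(-46 + 0) = √(-46) = I*√46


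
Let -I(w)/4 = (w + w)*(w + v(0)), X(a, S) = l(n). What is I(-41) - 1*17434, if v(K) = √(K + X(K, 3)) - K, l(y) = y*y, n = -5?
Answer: -29242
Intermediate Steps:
l(y) = y²
X(a, S) = 25 (X(a, S) = (-5)² = 25)
v(K) = √(25 + K) - K (v(K) = √(K + 25) - K = √(25 + K) - K)
I(w) = -8*w*(5 + w) (I(w) = -4*(w + w)*(w + (√(25 + 0) - 1*0)) = -4*2*w*(w + (√25 + 0)) = -4*2*w*(w + (5 + 0)) = -4*2*w*(w + 5) = -4*2*w*(5 + w) = -8*w*(5 + w))
I(-41) - 1*17434 = -8*(-41)*(5 - 41) - 1*17434 = -8*(-41)*(-36) - 17434 = -11808 - 17434 = -29242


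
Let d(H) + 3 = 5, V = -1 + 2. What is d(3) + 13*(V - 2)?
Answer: -11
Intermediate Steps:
V = 1
d(H) = 2 (d(H) = -3 + 5 = 2)
d(3) + 13*(V - 2) = 2 + 13*(1 - 2) = 2 + 13*(-1) = 2 - 13 = -11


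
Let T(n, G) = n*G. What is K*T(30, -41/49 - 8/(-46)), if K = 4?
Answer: -89640/1127 ≈ -79.539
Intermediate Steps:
T(n, G) = G*n
K*T(30, -41/49 - 8/(-46)) = 4*((-41/49 - 8/(-46))*30) = 4*((-41*1/49 - 8*(-1/46))*30) = 4*((-41/49 + 4/23)*30) = 4*(-747/1127*30) = 4*(-22410/1127) = -89640/1127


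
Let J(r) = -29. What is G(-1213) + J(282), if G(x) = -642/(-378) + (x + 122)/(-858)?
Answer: -469009/18018 ≈ -26.030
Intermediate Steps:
G(x) = 14020/9009 - x/858 (G(x) = -642*(-1/378) + (122 + x)*(-1/858) = 107/63 + (-61/429 - x/858) = 14020/9009 - x/858)
G(-1213) + J(282) = (14020/9009 - 1/858*(-1213)) - 29 = (14020/9009 + 1213/858) - 29 = 53513/18018 - 29 = -469009/18018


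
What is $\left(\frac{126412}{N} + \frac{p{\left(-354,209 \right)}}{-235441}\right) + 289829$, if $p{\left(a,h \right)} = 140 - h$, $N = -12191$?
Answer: $\frac{831855180592986}{2870261231} \approx 2.8982 \cdot 10^{5}$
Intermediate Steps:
$\left(\frac{126412}{N} + \frac{p{\left(-354,209 \right)}}{-235441}\right) + 289829 = \left(\frac{126412}{-12191} + \frac{140 - 209}{-235441}\right) + 289829 = \left(126412 \left(- \frac{1}{12191}\right) + \left(140 - 209\right) \left(- \frac{1}{235441}\right)\right) + 289829 = \left(- \frac{126412}{12191} - - \frac{69}{235441}\right) + 289829 = \left(- \frac{126412}{12191} + \frac{69}{235441}\right) + 289829 = - \frac{29761726513}{2870261231} + 289829 = \frac{831855180592986}{2870261231}$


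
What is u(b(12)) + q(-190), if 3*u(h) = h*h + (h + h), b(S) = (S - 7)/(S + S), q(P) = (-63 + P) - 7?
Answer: -449015/1728 ≈ -259.85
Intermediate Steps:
q(P) = -70 + P
b(S) = (-7 + S)/(2*S) (b(S) = (-7 + S)/((2*S)) = (-7 + S)*(1/(2*S)) = (-7 + S)/(2*S))
u(h) = h²/3 + 2*h/3 (u(h) = (h*h + (h + h))/3 = (h² + 2*h)/3 = h²/3 + 2*h/3)
u(b(12)) + q(-190) = ((½)*(-7 + 12)/12)*(2 + (½)*(-7 + 12)/12)/3 + (-70 - 190) = ((½)*(1/12)*5)*(2 + (½)*(1/12)*5)/3 - 260 = (⅓)*(5/24)*(2 + 5/24) - 260 = (⅓)*(5/24)*(53/24) - 260 = 265/1728 - 260 = -449015/1728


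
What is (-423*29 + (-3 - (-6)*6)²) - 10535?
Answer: -21713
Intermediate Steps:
(-423*29 + (-3 - (-6)*6)²) - 10535 = (-12267 + (-3 - 1*(-36))²) - 10535 = (-12267 + (-3 + 36)²) - 10535 = (-12267 + 33²) - 10535 = (-12267 + 1089) - 10535 = -11178 - 10535 = -21713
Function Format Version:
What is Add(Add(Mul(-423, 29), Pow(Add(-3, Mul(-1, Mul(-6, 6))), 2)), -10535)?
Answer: -21713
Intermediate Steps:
Add(Add(Mul(-423, 29), Pow(Add(-3, Mul(-1, Mul(-6, 6))), 2)), -10535) = Add(Add(-12267, Pow(Add(-3, Mul(-1, -36)), 2)), -10535) = Add(Add(-12267, Pow(Add(-3, 36), 2)), -10535) = Add(Add(-12267, Pow(33, 2)), -10535) = Add(Add(-12267, 1089), -10535) = Add(-11178, -10535) = -21713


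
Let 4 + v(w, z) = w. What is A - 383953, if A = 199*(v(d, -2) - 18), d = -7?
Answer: -389724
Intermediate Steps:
v(w, z) = -4 + w
A = -5771 (A = 199*((-4 - 7) - 18) = 199*(-11 - 18) = 199*(-29) = -5771)
A - 383953 = -5771 - 383953 = -389724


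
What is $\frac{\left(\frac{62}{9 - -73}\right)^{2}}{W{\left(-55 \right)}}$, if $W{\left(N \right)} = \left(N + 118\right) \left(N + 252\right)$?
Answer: $\frac{961}{20862891} \approx 4.6063 \cdot 10^{-5}$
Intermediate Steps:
$W{\left(N \right)} = \left(118 + N\right) \left(252 + N\right)$
$\frac{\left(\frac{62}{9 - -73}\right)^{2}}{W{\left(-55 \right)}} = \frac{\left(\frac{62}{9 - -73}\right)^{2}}{29736 + \left(-55\right)^{2} + 370 \left(-55\right)} = \frac{\left(\frac{62}{9 + 73}\right)^{2}}{29736 + 3025 - 20350} = \frac{\left(\frac{62}{82}\right)^{2}}{12411} = \left(62 \cdot \frac{1}{82}\right)^{2} \cdot \frac{1}{12411} = \left(\frac{31}{41}\right)^{2} \cdot \frac{1}{12411} = \frac{961}{1681} \cdot \frac{1}{12411} = \frac{961}{20862891}$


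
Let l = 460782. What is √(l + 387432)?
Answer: 3*√94246 ≈ 920.99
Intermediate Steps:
√(l + 387432) = √(460782 + 387432) = √848214 = 3*√94246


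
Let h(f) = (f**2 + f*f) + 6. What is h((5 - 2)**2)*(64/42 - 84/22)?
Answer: -4240/11 ≈ -385.45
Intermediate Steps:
h(f) = 6 + 2*f**2 (h(f) = (f**2 + f**2) + 6 = 2*f**2 + 6 = 6 + 2*f**2)
h((5 - 2)**2)*(64/42 - 84/22) = (6 + 2*((5 - 2)**2)**2)*(64/42 - 84/22) = (6 + 2*(3**2)**2)*(64*(1/42) - 84*1/22) = (6 + 2*9**2)*(32/21 - 42/11) = (6 + 2*81)*(-530/231) = (6 + 162)*(-530/231) = 168*(-530/231) = -4240/11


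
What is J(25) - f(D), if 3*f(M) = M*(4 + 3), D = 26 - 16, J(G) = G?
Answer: 5/3 ≈ 1.6667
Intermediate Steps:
D = 10
f(M) = 7*M/3 (f(M) = (M*(4 + 3))/3 = (M*7)/3 = (7*M)/3 = 7*M/3)
J(25) - f(D) = 25 - 7*10/3 = 25 - 1*70/3 = 25 - 70/3 = 5/3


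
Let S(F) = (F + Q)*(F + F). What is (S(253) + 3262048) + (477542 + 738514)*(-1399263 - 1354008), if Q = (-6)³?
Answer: -3348128438406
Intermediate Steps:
Q = -216
S(F) = 2*F*(-216 + F) (S(F) = (F - 216)*(F + F) = (-216 + F)*(2*F) = 2*F*(-216 + F))
(S(253) + 3262048) + (477542 + 738514)*(-1399263 - 1354008) = (2*253*(-216 + 253) + 3262048) + (477542 + 738514)*(-1399263 - 1354008) = (2*253*37 + 3262048) + 1216056*(-2753271) = (18722 + 3262048) - 3348131719176 = 3280770 - 3348131719176 = -3348128438406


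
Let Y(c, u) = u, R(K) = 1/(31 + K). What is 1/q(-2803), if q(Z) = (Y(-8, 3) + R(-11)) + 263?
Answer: 20/5321 ≈ 0.0037587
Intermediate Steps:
q(Z) = 5321/20 (q(Z) = (3 + 1/(31 - 11)) + 263 = (3 + 1/20) + 263 = 61/20 + 263 = 5321/20)
1/q(-2803) = 1/(5321/20) = 20/5321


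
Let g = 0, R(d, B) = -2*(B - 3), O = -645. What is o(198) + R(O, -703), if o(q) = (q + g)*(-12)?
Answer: -964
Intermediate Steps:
R(d, B) = 6 - 2*B (R(d, B) = -2*(-3 + B) = 6 - 2*B)
o(q) = -12*q (o(q) = (q + 0)*(-12) = q*(-12) = -12*q)
o(198) + R(O, -703) = -12*198 + (6 - 2*(-703)) = -2376 + (6 + 1406) = -2376 + 1412 = -964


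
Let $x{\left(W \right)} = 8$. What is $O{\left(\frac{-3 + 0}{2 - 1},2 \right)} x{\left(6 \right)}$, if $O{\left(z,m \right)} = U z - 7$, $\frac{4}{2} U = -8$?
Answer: $40$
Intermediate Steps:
$U = -4$ ($U = \frac{1}{2} \left(-8\right) = -4$)
$O{\left(z,m \right)} = -7 - 4 z$ ($O{\left(z,m \right)} = - 4 z - 7 = -7 - 4 z$)
$O{\left(\frac{-3 + 0}{2 - 1},2 \right)} x{\left(6 \right)} = \left(-7 - 4 \frac{-3 + 0}{2 - 1}\right) 8 = \left(-7 - 4 \left(- \frac{3}{1}\right)\right) 8 = \left(-7 - 4 \left(\left(-3\right) 1\right)\right) 8 = \left(-7 - -12\right) 8 = \left(-7 + 12\right) 8 = 5 \cdot 8 = 40$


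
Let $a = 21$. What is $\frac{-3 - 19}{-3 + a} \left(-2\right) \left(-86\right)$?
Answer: $- \frac{1892}{9} \approx -210.22$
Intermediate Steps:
$\frac{-3 - 19}{-3 + a} \left(-2\right) \left(-86\right) = \frac{-3 - 19}{-3 + 21} \left(-2\right) \left(-86\right) = - \frac{22}{18} \left(-2\right) \left(-86\right) = \left(-22\right) \frac{1}{18} \left(-2\right) \left(-86\right) = \left(- \frac{11}{9}\right) \left(-2\right) \left(-86\right) = \frac{22}{9} \left(-86\right) = - \frac{1892}{9}$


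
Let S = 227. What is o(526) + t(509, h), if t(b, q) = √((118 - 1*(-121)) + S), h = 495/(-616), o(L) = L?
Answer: 526 + √466 ≈ 547.59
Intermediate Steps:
h = -45/56 (h = 495*(-1/616) = -45/56 ≈ -0.80357)
t(b, q) = √466 (t(b, q) = √((118 - 1*(-121)) + 227) = √((118 + 121) + 227) = √(239 + 227) = √466)
o(526) + t(509, h) = 526 + √466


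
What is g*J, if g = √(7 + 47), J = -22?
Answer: -66*√6 ≈ -161.67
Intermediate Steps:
g = 3*√6 (g = √54 = 3*√6 ≈ 7.3485)
g*J = (3*√6)*(-22) = -66*√6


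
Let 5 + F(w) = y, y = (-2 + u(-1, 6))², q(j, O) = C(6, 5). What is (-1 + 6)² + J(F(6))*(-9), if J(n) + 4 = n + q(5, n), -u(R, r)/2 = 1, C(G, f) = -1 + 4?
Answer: -65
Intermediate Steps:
C(G, f) = 3
u(R, r) = -2 (u(R, r) = -2*1 = -2)
q(j, O) = 3
y = 16 (y = (-2 - 2)² = (-4)² = 16)
F(w) = 11 (F(w) = -5 + 16 = 11)
J(n) = -1 + n (J(n) = -4 + (n + 3) = -4 + (3 + n) = -1 + n)
(-1 + 6)² + J(F(6))*(-9) = (-1 + 6)² + (-1 + 11)*(-9) = 5² + 10*(-9) = 25 - 90 = -65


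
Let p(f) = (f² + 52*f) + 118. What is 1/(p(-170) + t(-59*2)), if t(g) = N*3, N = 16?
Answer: 1/20226 ≈ 4.9441e-5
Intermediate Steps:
p(f) = 118 + f² + 52*f
t(g) = 48 (t(g) = 16*3 = 48)
1/(p(-170) + t(-59*2)) = 1/((118 + (-170)² + 52*(-170)) + 48) = 1/((118 + 28900 - 8840) + 48) = 1/(20178 + 48) = 1/20226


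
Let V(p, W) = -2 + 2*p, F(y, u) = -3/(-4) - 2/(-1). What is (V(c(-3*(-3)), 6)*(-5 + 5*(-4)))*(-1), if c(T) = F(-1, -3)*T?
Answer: 2375/2 ≈ 1187.5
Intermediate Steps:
F(y, u) = 11/4 (F(y, u) = -3*(-1/4) - 2*(-1) = 3/4 + 2 = 11/4)
c(T) = 11*T/4
(V(c(-3*(-3)), 6)*(-5 + 5*(-4)))*(-1) = ((-2 + 2*(11*(-3*(-3))/4))*(-5 + 5*(-4)))*(-1) = ((-2 + 2*((11/4)*9))*(-5 - 20))*(-1) = ((-2 + 2*(99/4))*(-25))*(-1) = ((-2 + 99/2)*(-25))*(-1) = ((95/2)*(-25))*(-1) = -2375/2*(-1) = 2375/2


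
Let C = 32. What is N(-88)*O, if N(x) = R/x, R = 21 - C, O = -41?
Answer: -41/8 ≈ -5.1250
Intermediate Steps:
R = -11 (R = 21 - 1*32 = 21 - 32 = -11)
N(x) = -11/x
N(-88)*O = -11/(-88)*(-41) = -11*(-1/88)*(-41) = (⅛)*(-41) = -41/8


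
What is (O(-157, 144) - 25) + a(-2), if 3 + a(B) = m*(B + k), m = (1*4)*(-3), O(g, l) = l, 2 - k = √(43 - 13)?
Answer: 116 + 12*√30 ≈ 181.73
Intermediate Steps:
k = 2 - √30 (k = 2 - √(43 - 13) = 2 - √30 ≈ -3.4772)
m = -12 (m = 4*(-3) = -12)
a(B) = -27 - 12*B + 12*√30 (a(B) = -3 - 12*(B + (2 - √30)) = -3 - 12*(2 + B - √30) = -3 + (-24 - 12*B + 12*√30) = -27 - 12*B + 12*√30)
(O(-157, 144) - 25) + a(-2) = (144 - 25) + (-27 - 12*(-2) + 12*√30) = 119 + (-27 + 24 + 12*√30) = 119 + (-3 + 12*√30) = 116 + 12*√30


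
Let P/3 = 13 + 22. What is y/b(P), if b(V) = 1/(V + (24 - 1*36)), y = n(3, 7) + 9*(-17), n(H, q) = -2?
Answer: -14415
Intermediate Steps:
P = 105 (P = 3*(13 + 22) = 3*35 = 105)
y = -155 (y = -2 + 9*(-17) = -2 - 153 = -155)
b(V) = 1/(-12 + V) (b(V) = 1/(V + (24 - 36)) = 1/(V - 12) = 1/(-12 + V))
y/b(P) = -155/(1/(-12 + 105)) = -155/(1/93) = -155/1/93 = -155*93 = -14415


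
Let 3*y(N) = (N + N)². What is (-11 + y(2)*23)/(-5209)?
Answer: -335/15627 ≈ -0.021437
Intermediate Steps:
y(N) = 4*N²/3 (y(N) = (N + N)²/3 = (2*N)²/3 = (4*N²)/3 = 4*N²/3)
(-11 + y(2)*23)/(-5209) = (-11 + ((4/3)*2²)*23)/(-5209) = (-11 + ((4/3)*4)*23)*(-1/5209) = (-11 + (16/3)*23)*(-1/5209) = (-11 + 368/3)*(-1/5209) = (335/3)*(-1/5209) = -335/15627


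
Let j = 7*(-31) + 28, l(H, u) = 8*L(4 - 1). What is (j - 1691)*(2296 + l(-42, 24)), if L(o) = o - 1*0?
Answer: -4361600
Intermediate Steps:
L(o) = o (L(o) = o + 0 = o)
l(H, u) = 24 (l(H, u) = 8*(4 - 1) = 8*3 = 24)
j = -189 (j = -217 + 28 = -189)
(j - 1691)*(2296 + l(-42, 24)) = (-189 - 1691)*(2296 + 24) = -1880*2320 = -4361600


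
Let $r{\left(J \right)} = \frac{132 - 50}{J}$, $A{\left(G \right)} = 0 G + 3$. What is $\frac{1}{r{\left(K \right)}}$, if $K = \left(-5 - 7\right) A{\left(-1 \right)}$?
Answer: $- \frac{18}{41} \approx -0.43902$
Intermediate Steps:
$A{\left(G \right)} = 3$ ($A{\left(G \right)} = 0 + 3 = 3$)
$K = -36$ ($K = \left(-5 - 7\right) 3 = \left(-12\right) 3 = -36$)
$r{\left(J \right)} = \frac{82}{J}$
$\frac{1}{r{\left(K \right)}} = \frac{1}{82 \frac{1}{-36}} = \frac{1}{82 \left(- \frac{1}{36}\right)} = \frac{1}{- \frac{41}{18}} = - \frac{18}{41}$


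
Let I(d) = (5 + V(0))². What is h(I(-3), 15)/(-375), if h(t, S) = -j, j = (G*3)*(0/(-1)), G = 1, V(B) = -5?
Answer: 0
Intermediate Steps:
j = 0 (j = (1*3)*(0/(-1)) = 3*(0*(-1)) = 3*0 = 0)
I(d) = 0 (I(d) = (5 - 5)² = 0² = 0)
h(t, S) = 0 (h(t, S) = -1*0 = 0)
h(I(-3), 15)/(-375) = 0/(-375) = 0*(-1/375) = 0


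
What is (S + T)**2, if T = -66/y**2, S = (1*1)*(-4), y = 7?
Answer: 68644/2401 ≈ 28.590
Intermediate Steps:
S = -4 (S = 1*(-4) = -4)
T = -66/49 (T = -66/(7**2) = -66/49 ≈ -1.3469)
(S + T)**2 = (-4 - 66/49)**2 = (-262/49)**2 = 68644/2401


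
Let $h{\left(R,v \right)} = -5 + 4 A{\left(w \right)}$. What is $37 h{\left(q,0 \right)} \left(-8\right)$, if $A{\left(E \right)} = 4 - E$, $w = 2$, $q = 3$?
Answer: $-888$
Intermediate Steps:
$h{\left(R,v \right)} = 3$ ($h{\left(R,v \right)} = -5 + 4 \left(4 - 2\right) = -5 + 4 \cdot 2 = -5 + 8 = 3$)
$37 h{\left(q,0 \right)} \left(-8\right) = 37 \cdot 3 \left(-8\right) = 111 \left(-8\right) = -888$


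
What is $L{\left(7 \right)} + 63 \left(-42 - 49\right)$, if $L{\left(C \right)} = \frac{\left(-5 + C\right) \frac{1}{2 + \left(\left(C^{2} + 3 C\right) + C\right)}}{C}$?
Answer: $- \frac{3170347}{553} \approx -5733.0$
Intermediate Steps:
$L{\left(C \right)} = \frac{-5 + C}{C \left(2 + C^{2} + 4 C\right)}$ ($L{\left(C \right)} = \frac{\left(-5 + C\right) \frac{1}{2 + \left(C^{2} + 4 C\right)}}{C} = \frac{\left(-5 + C\right) \frac{1}{2 + C^{2} + 4 C}}{C} = \frac{\frac{1}{2 + C^{2} + 4 C} \left(-5 + C\right)}{C} = \frac{-5 + C}{C \left(2 + C^{2} + 4 C\right)}$)
$L{\left(7 \right)} + 63 \left(-42 - 49\right) = \frac{-5 + 7}{7 \left(2 + 7^{2} + 4 \cdot 7\right)} + 63 \left(-42 - 49\right) = \frac{1}{7} \frac{1}{2 + 49 + 28} \cdot 2 + 63 \left(-91\right) = \frac{1}{7} \cdot \frac{1}{79} \cdot 2 - 5733 = \frac{2}{553} - 5733 = - \frac{3170347}{553}$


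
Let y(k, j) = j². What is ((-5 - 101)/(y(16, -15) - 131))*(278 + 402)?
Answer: -36040/47 ≈ -766.81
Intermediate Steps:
((-5 - 101)/(y(16, -15) - 131))*(278 + 402) = ((-5 - 101)/((-15)² - 131))*(278 + 402) = -106/(225 - 131)*680 = -106/94*680 = -106*1/94*680 = -53/47*680 = -36040/47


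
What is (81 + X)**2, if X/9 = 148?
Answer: 1996569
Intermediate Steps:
X = 1332 (X = 9*148 = 1332)
(81 + X)**2 = (81 + 1332)**2 = 1413**2 = 1996569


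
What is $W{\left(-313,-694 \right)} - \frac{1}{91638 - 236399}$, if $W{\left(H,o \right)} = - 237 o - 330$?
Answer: $\frac{23762228629}{144761} \approx 1.6415 \cdot 10^{5}$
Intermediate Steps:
$W{\left(H,o \right)} = -330 - 237 o$
$W{\left(-313,-694 \right)} - \frac{1}{91638 - 236399} = \left(-330 - -164478\right) - \frac{1}{91638 - 236399} = \left(-330 + 164478\right) - \frac{1}{-144761} = 164148 - - \frac{1}{144761} = 164148 + \frac{1}{144761} = \frac{23762228629}{144761}$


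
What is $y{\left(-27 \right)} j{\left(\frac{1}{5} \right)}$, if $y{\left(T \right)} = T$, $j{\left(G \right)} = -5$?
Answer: $135$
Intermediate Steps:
$y{\left(-27 \right)} j{\left(\frac{1}{5} \right)} = \left(-27\right) \left(-5\right) = 135$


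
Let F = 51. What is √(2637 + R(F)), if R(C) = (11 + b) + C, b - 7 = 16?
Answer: √2722 ≈ 52.173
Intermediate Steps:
b = 23 (b = 7 + 16 = 23)
R(C) = 34 + C (R(C) = (11 + 23) + C = 34 + C)
√(2637 + R(F)) = √(2637 + (34 + 51)) = √(2637 + 85) = √2722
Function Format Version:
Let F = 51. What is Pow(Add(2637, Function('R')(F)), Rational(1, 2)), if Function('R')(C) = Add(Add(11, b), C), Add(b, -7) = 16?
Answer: Pow(2722, Rational(1, 2)) ≈ 52.173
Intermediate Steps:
b = 23 (b = Add(7, 16) = 23)
Function('R')(C) = Add(34, C) (Function('R')(C) = Add(Add(11, 23), C) = Add(34, C))
Pow(Add(2637, Function('R')(F)), Rational(1, 2)) = Pow(Add(2637, Add(34, 51)), Rational(1, 2)) = Pow(Add(2637, 85), Rational(1, 2)) = Pow(2722, Rational(1, 2))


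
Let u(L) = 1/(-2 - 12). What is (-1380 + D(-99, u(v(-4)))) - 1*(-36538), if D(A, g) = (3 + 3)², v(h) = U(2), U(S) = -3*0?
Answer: 35194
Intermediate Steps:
U(S) = 0
v(h) = 0
u(L) = -1/14 (u(L) = 1/(-14) = -1/14)
D(A, g) = 36 (D(A, g) = 6² = 36)
(-1380 + D(-99, u(v(-4)))) - 1*(-36538) = (-1380 + 36) - 1*(-36538) = -1344 + 36538 = 35194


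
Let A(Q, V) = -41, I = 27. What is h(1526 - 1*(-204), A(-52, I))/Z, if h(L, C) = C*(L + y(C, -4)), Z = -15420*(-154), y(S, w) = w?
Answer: -35383/1187340 ≈ -0.029800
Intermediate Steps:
Z = 2374680
h(L, C) = C*(-4 + L) (h(L, C) = C*(L - 4) = C*(-4 + L))
h(1526 - 1*(-204), A(-52, I))/Z = -41*(-4 + (1526 - 1*(-204)))/2374680 = -41*(-4 + (1526 + 204))*(1/2374680) = -41*(-4 + 1730)*(1/2374680) = -41*1726*(1/2374680) = -70766*1/2374680 = -35383/1187340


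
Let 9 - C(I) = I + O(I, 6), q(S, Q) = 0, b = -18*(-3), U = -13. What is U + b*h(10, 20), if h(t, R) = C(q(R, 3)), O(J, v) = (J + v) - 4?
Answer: 365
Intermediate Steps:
b = 54
O(J, v) = -4 + J + v
C(I) = 7 - 2*I (C(I) = 9 - (I + (-4 + I + 6)) = 9 - (I + (2 + I)) = 9 - (2 + 2*I) = 9 + (-2 - 2*I) = 7 - 2*I)
h(t, R) = 7 (h(t, R) = 7 - 2*0 = 7 + 0 = 7)
U + b*h(10, 20) = -13 + 54*7 = -13 + 378 = 365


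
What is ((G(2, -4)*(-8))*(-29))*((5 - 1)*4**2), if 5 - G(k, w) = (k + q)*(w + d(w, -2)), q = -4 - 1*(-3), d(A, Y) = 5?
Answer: 59392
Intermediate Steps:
q = -1 (q = -4 + 3 = -1)
G(k, w) = 5 - (-1 + k)*(5 + w) (G(k, w) = 5 - (k - 1)*(w + 5) = 5 - (-1 + k)*(5 + w))
((G(2, -4)*(-8))*(-29))*((5 - 1)*4**2) = (((10 - 4 - 5*2 - 1*2*(-4))*(-8))*(-29))*((5 - 1)*4**2) = (((10 - 4 - 10 + 8)*(-8))*(-29))*(4*16) = ((4*(-8))*(-29))*64 = -32*(-29)*64 = 928*64 = 59392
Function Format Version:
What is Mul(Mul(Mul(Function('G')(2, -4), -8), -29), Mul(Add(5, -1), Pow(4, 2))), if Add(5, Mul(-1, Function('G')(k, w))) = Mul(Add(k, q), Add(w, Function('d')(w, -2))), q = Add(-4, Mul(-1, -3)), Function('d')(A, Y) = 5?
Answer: 59392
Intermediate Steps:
q = -1 (q = Add(-4, 3) = -1)
Function('G')(k, w) = Add(5, Mul(-1, Add(-1, k), Add(5, w))) (Function('G')(k, w) = Add(5, Mul(-1, Mul(Add(k, -1), Add(w, 5)))) = Add(5, Mul(-1, Mul(Add(-1, k), Add(5, w)))) = Add(5, Mul(-1, Add(-1, k), Add(5, w))))
Mul(Mul(Mul(Function('G')(2, -4), -8), -29), Mul(Add(5, -1), Pow(4, 2))) = Mul(Mul(Mul(Add(10, -4, Mul(-5, 2), Mul(-1, 2, -4)), -8), -29), Mul(Add(5, -1), Pow(4, 2))) = Mul(Mul(Mul(Add(10, -4, -10, 8), -8), -29), Mul(4, 16)) = Mul(Mul(Mul(4, -8), -29), 64) = Mul(Mul(-32, -29), 64) = Mul(928, 64) = 59392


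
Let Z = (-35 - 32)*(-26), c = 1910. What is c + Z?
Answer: 3652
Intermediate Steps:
Z = 1742 (Z = -67*(-26) = 1742)
c + Z = 1910 + 1742 = 3652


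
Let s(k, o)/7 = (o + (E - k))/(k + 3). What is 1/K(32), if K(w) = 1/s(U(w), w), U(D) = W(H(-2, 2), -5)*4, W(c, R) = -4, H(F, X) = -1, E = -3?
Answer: -315/13 ≈ -24.231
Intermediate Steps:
U(D) = -16 (U(D) = -4*4 = -16)
s(k, o) = 7*(-3 + o - k)/(3 + k) (s(k, o) = 7*((o + (-3 - k))/(k + 3)) = 7*((-3 + o - k)/(3 + k)) = 7*(-3 + o - k)/(3 + k))
K(w) = 1/(-7 - 7*w/13) (K(w) = 1/(7*(-3 + w - 1*(-16))/(3 - 16)) = 1/(7*(-3 + w + 16)/(-13)) = 1/(7*(-1/13)*(13 + w)) = 1/(-7 - 7*w/13))
1/K(32) = 1/(-13/(91 + 7*32)) = 1/(-13/(91 + 224)) = 1/(-13/315) = -315/13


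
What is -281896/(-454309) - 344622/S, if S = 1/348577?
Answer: -54574914850188350/454309 ≈ -1.2013e+11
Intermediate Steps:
S = 1/348577 ≈ 2.8688e-6
-281896/(-454309) - 344622/S = -281896/(-454309) - 344622/1/348577 = -281896*(-1/454309) - 344622*348577 = 281896/454309 - 120127302894 = -54574914850188350/454309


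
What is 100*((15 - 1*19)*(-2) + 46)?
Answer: 5400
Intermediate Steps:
100*((15 - 1*19)*(-2) + 46) = 100*((15 - 19)*(-2) + 46) = 100*(-4*(-2) + 46) = 100*(8 + 46) = 100*54 = 5400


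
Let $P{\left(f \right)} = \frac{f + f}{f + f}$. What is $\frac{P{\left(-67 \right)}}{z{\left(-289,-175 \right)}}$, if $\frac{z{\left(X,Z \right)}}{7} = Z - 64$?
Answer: $- \frac{1}{1673} \approx -0.00059773$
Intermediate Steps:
$z{\left(X,Z \right)} = -448 + 7 Z$ ($z{\left(X,Z \right)} = 7 \left(Z - 64\right) = 7 \left(-64 + Z\right) = -448 + 7 Z$)
$P{\left(f \right)} = 1$ ($P{\left(f \right)} = \frac{2 f}{2 f} = 2 f \frac{1}{2 f} = 1$)
$\frac{P{\left(-67 \right)}}{z{\left(-289,-175 \right)}} = 1 \frac{1}{-448 + 7 \left(-175\right)} = 1 \frac{1}{-448 - 1225} = 1 \frac{1}{-1673} = 1 \left(- \frac{1}{1673}\right) = - \frac{1}{1673}$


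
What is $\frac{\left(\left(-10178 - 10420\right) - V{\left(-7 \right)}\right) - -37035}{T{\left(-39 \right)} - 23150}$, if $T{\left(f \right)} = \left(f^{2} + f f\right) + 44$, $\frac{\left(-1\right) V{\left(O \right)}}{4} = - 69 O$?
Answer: $- \frac{6123}{6688} \approx -0.91552$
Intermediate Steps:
$V{\left(O \right)} = 276 O$ ($V{\left(O \right)} = - 4 \left(- 69 O\right) = 276 O$)
$T{\left(f \right)} = 44 + 2 f^{2}$ ($T{\left(f \right)} = \left(f^{2} + f^{2}\right) + 44 = 2 f^{2} + 44 = 44 + 2 f^{2}$)
$\frac{\left(\left(-10178 - 10420\right) - V{\left(-7 \right)}\right) - -37035}{T{\left(-39 \right)} - 23150} = \frac{\left(\left(-10178 - 10420\right) - 276 \left(-7\right)\right) - -37035}{\left(44 + 2 \left(-39\right)^{2}\right) - 23150} = \frac{\left(-20598 - -1932\right) + 37035}{\left(44 + 2 \cdot 1521\right) - 23150} = \frac{\left(-20598 + 1932\right) + 37035}{\left(44 + 3042\right) - 23150} = \frac{-18666 + 37035}{3086 - 23150} = \frac{18369}{-20064} = 18369 \left(- \frac{1}{20064}\right) = - \frac{6123}{6688}$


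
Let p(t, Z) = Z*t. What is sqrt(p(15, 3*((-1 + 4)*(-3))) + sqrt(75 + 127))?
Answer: sqrt(-405 + sqrt(202)) ≈ 19.768*I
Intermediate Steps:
sqrt(p(15, 3*((-1 + 4)*(-3))) + sqrt(75 + 127)) = sqrt((3*((-1 + 4)*(-3)))*15 + sqrt(75 + 127)) = sqrt((3*(3*(-3)))*15 + sqrt(202)) = sqrt((3*(-9))*15 + sqrt(202)) = sqrt(-27*15 + sqrt(202)) = sqrt(-405 + sqrt(202))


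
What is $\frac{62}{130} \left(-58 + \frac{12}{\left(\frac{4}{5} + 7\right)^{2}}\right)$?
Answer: $- \frac{908486}{32955} \approx -27.567$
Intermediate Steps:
$\frac{62}{130} \left(-58 + \frac{12}{\left(\frac{4}{5} + 7\right)^{2}}\right) = 62 \cdot \frac{1}{130} \left(-58 + \frac{12}{\left(4 \cdot \frac{1}{5} + 7\right)^{2}}\right) = \frac{31 \left(-58 + \frac{12}{\left(\frac{4}{5} + 7\right)^{2}}\right)}{65} = \frac{31 \left(-58 + \frac{12}{\left(\frac{39}{5}\right)^{2}}\right)}{65} = \frac{31 \left(-58 + \frac{12}{\frac{1521}{25}}\right)}{65} = \frac{31 \left(-58 + 12 \cdot \frac{25}{1521}\right)}{65} = \frac{31 \left(-58 + \frac{100}{507}\right)}{65} = \frac{31}{65} \left(- \frac{29306}{507}\right) = - \frac{908486}{32955}$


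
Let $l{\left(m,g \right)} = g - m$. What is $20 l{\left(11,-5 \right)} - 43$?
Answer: $-363$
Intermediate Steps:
$20 l{\left(11,-5 \right)} - 43 = 20 \left(-5 - 11\right) - 43 = 20 \left(-16\right) - 43 = -320 - 43 = -363$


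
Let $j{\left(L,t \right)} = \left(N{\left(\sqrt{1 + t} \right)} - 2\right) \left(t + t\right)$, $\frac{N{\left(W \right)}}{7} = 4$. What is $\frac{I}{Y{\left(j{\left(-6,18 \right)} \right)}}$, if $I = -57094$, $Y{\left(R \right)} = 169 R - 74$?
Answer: $- \frac{28547}{79055} \approx -0.3611$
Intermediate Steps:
$N{\left(W \right)} = 28$ ($N{\left(W \right)} = 7 \cdot 4 = 28$)
$j{\left(L,t \right)} = 52 t$ ($j{\left(L,t \right)} = \left(28 - 2\right) \left(t + t\right) = 26 \cdot 2 t = 52 t$)
$Y{\left(R \right)} = -74 + 169 R$
$\frac{I}{Y{\left(j{\left(-6,18 \right)} \right)}} = - \frac{57094}{-74 + 169 \cdot 52 \cdot 18} = - \frac{57094}{-74 + 169 \cdot 936} = - \frac{57094}{-74 + 158184} = - \frac{57094}{158110} = \left(-57094\right) \frac{1}{158110} = - \frac{28547}{79055}$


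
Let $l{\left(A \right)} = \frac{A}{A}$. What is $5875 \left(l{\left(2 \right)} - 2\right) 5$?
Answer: $-29375$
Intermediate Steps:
$l{\left(A \right)} = 1$
$5875 \left(l{\left(2 \right)} - 2\right) 5 = 5875 \left(1 - 2\right) 5 = 5875 \left(\left(-1\right) 5\right) = 5875 \left(-5\right) = -29375$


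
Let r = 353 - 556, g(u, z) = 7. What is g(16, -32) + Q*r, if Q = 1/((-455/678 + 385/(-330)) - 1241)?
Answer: 3018071/421322 ≈ 7.1633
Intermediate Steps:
r = -203
Q = -339/421322 (Q = 1/((-455*1/678 + 385*(-1/330)) - 1241) = 1/((-455/678 - 7/6) - 1241) = 1/(-623/339 - 1241) = 1/(-421322/339) = -339/421322 ≈ -0.00080461)
g(16, -32) + Q*r = 7 - 339/421322*(-203) = 7 + 68817/421322 = 3018071/421322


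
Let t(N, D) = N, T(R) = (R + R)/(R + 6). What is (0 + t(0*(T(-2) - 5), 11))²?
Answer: 0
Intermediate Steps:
T(R) = 2*R/(6 + R) (T(R) = (2*R)/(6 + R) = 2*R/(6 + R))
(0 + t(0*(T(-2) - 5), 11))² = (0 + 0*(2*(-2)/(6 - 2) - 5))² = (0 + 0*(2*(-2)/4 - 5))² = (0 + 0*(2*(-2)*(¼) - 5))² = (0 + 0*(-1 - 5))² = (0 + 0*(-6))² = (0 + 0)² = 0² = 0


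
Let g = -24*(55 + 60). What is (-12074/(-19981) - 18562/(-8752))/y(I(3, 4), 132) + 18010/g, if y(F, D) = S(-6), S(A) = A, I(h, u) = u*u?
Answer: -84217316983/12066286128 ≈ -6.9796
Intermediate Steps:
g = -2760 (g = -24*115 = -2760)
I(h, u) = u²
y(F, D) = -6
(-12074/(-19981) - 18562/(-8752))/y(I(3, 4), 132) + 18010/g = (-12074/(-19981) - 18562/(-8752))/(-6) + 18010/(-2760) = (-12074*(-1/19981) - 18562*(-1/8752))*(-⅙) + 18010*(-1/2760) = (12074/19981 + 9281/4376)*(-⅙) - 1801/276 = (238279485/87436856)*(-⅙) - 1801/276 = -79426495/174873712 - 1801/276 = -84217316983/12066286128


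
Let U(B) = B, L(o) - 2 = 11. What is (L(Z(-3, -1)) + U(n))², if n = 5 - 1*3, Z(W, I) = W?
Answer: 225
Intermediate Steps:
L(o) = 13 (L(o) = 2 + 11 = 13)
n = 2 (n = 5 - 3 = 2)
(L(Z(-3, -1)) + U(n))² = (13 + 2)² = 15² = 225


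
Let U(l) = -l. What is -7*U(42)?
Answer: 294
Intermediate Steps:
-7*U(42) = -(-7)*42 = -7*(-42) = 294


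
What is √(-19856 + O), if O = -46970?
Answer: I*√66826 ≈ 258.51*I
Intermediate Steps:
√(-19856 + O) = √(-19856 - 46970) = √(-66826) = I*√66826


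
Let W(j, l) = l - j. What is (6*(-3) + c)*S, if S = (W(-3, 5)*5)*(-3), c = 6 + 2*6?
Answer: 0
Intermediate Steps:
c = 18 (c = 6 + 12 = 18)
S = -120 (S = ((5 - 1*(-3))*5)*(-3) = ((5 + 3)*5)*(-3) = (8*5)*(-3) = 40*(-3) = -120)
(6*(-3) + c)*S = (6*(-3) + 18)*(-120) = (-18 + 18)*(-120) = 0*(-120) = 0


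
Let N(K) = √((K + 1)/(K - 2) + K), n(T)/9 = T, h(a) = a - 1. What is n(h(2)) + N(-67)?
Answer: 9 + 7*I*√713/23 ≈ 9.0 + 8.1267*I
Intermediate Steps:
h(a) = -1 + a
n(T) = 9*T
N(K) = √(K + (1 + K)/(-2 + K)) (N(K) = √((1 + K)/(-2 + K) + K) = √(K + (1 + K)/(-2 + K)))
n(h(2)) + N(-67) = 9*(-1 + 2) + √((1 + (-67)² - 1*(-67))/(-2 - 67)) = 9*1 + √((1 + 4489 + 67)/(-69)) = 9 + √(-1/69*4557) = 9 + √(-1519/23) = 9 + 7*I*√713/23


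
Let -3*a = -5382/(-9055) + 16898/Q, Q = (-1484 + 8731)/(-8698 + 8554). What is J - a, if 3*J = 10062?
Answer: 212763250488/65621585 ≈ 3242.3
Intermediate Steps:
J = 3354 (J = (⅓)*10062 = 3354)
Q = -7247/144 (Q = 7247/(-144) = 7247*(-1/144) = -7247/144 ≈ -50.326)
a = 7331545602/65621585 (a = -(-5382/(-9055) + 16898/(-7247/144))/3 = -(-5382*(-1/9055) + 16898*(-144/7247))/3 = -(5382/9055 - 2433312/7247)/3 = -⅓*(-21994636806/65621585) = 7331545602/65621585 ≈ 111.72)
J - a = 3354 - 1*7331545602/65621585 = 3354 - 7331545602/65621585 = 212763250488/65621585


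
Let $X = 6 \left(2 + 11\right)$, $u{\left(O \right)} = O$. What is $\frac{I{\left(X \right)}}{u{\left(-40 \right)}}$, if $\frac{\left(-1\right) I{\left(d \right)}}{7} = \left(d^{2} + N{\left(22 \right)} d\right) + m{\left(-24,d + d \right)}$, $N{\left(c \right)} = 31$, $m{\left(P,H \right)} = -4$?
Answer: $\frac{29743}{20} \approx 1487.2$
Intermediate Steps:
$X = 78$ ($X = 6 \cdot 13 = 78$)
$I{\left(d \right)} = 28 - 217 d - 7 d^{2}$ ($I{\left(d \right)} = - 7 \left(\left(d^{2} + 31 d\right) - 4\right) = - 7 \left(-4 + d^{2} + 31 d\right) = 28 - 217 d - 7 d^{2}$)
$\frac{I{\left(X \right)}}{u{\left(-40 \right)}} = \frac{28 - 16926 - 7 \cdot 78^{2}}{-40} = \left(28 - 16926 - 42588\right) \left(- \frac{1}{40}\right) = \left(-59486\right) \left(- \frac{1}{40}\right) = \frac{29743}{20}$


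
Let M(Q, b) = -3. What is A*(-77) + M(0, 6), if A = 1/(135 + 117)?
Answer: -119/36 ≈ -3.3056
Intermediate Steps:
A = 1/252 ≈ 0.0039683
A*(-77) + M(0, 6) = (1/252)*(-77) - 3 = -11/36 - 3 = -119/36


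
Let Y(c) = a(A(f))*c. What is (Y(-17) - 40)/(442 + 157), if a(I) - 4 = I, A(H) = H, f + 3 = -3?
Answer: -6/599 ≈ -0.010017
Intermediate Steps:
f = -6 (f = -3 - 3 = -6)
a(I) = 4 + I
Y(c) = -2*c (Y(c) = (4 - 6)*c = -2*c)
(Y(-17) - 40)/(442 + 157) = (-2*(-17) - 40)/(442 + 157) = (34 - 40)/599 = -6*1/599 = -6/599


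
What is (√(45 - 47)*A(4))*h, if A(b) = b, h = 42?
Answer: 168*I*√2 ≈ 237.59*I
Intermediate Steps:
(√(45 - 47)*A(4))*h = (√(45 - 47)*4)*42 = (√(-2)*4)*42 = ((I*√2)*4)*42 = (4*I*√2)*42 = 168*I*√2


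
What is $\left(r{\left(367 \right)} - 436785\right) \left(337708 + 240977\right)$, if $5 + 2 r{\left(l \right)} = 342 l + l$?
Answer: $-216339651195$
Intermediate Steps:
$r{\left(l \right)} = - \frac{5}{2} + \frac{343 l}{2}$ ($r{\left(l \right)} = - \frac{5}{2} + \frac{342 l + l}{2} = - \frac{5}{2} + \frac{343 l}{2}$)
$\left(r{\left(367 \right)} - 436785\right) \left(337708 + 240977\right) = \left(\left(- \frac{5}{2} + \frac{343}{2} \cdot 367\right) - 436785\right) \left(337708 + 240977\right) = \left(\left(- \frac{5}{2} + \frac{125881}{2}\right) - 436785\right) 578685 = \left(62938 - 436785\right) 578685 = \left(-373847\right) 578685 = -216339651195$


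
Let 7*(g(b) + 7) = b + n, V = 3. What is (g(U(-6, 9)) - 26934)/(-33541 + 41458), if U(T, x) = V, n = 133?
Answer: -62817/18473 ≈ -3.4005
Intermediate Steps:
U(T, x) = 3
g(b) = 12 + b/7 (g(b) = -7 + (b + 133)/7 = -7 + (133 + b)/7 = -7 + (19 + b/7) = 12 + b/7)
(g(U(-6, 9)) - 26934)/(-33541 + 41458) = ((12 + (1/7)*3) - 26934)/(-33541 + 41458) = ((12 + 3/7) - 26934)/7917 = (87/7 - 26934)*(1/7917) = -188451/7*1/7917 = -62817/18473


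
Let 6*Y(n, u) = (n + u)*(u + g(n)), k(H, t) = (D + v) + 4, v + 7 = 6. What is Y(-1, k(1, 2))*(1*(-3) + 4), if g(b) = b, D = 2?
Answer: 8/3 ≈ 2.6667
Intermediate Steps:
v = -1 (v = -7 + 6 = -1)
k(H, t) = 5 (k(H, t) = (2 - 1) + 4 = 1 + 4 = 5)
Y(n, u) = (n + u)**2/6 (Y(n, u) = ((n + u)*(u + n))/6 = ((n + u)*(n + u))/6 = (n + u)**2/6)
Y(-1, k(1, 2))*(1*(-3) + 4) = ((1/6)*(-1)**2 + (1/6)*5**2 + (1/3)*(-1)*5)*(1*(-3) + 4) = ((1/6)*1 + (1/6)*25 - 5/3)*(-3 + 4) = (1/6 + 25/6 - 5/3)*1 = (8/3)*1 = 8/3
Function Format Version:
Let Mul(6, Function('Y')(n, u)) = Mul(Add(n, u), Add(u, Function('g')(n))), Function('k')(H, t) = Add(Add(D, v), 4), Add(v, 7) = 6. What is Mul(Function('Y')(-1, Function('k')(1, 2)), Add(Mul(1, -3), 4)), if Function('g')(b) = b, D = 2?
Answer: Rational(8, 3) ≈ 2.6667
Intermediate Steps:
v = -1 (v = Add(-7, 6) = -1)
Function('k')(H, t) = 5 (Function('k')(H, t) = Add(Add(2, -1), 4) = Add(1, 4) = 5)
Function('Y')(n, u) = Mul(Rational(1, 6), Pow(Add(n, u), 2)) (Function('Y')(n, u) = Mul(Rational(1, 6), Mul(Add(n, u), Add(u, n))) = Mul(Rational(1, 6), Mul(Add(n, u), Add(n, u))) = Mul(Rational(1, 6), Pow(Add(n, u), 2)))
Mul(Function('Y')(-1, Function('k')(1, 2)), Add(Mul(1, -3), 4)) = Mul(Add(Mul(Rational(1, 6), Pow(-1, 2)), Mul(Rational(1, 6), Pow(5, 2)), Mul(Rational(1, 3), -1, 5)), Add(Mul(1, -3), 4)) = Mul(Add(Mul(Rational(1, 6), 1), Mul(Rational(1, 6), 25), Rational(-5, 3)), Add(-3, 4)) = Mul(Add(Rational(1, 6), Rational(25, 6), Rational(-5, 3)), 1) = Mul(Rational(8, 3), 1) = Rational(8, 3)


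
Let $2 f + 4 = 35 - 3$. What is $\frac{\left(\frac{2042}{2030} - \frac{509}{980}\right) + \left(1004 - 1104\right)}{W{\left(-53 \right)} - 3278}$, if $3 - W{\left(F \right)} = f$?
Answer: $\frac{2828173}{93473380} \approx 0.030256$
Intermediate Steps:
$f = 14$ ($f = -2 + \frac{35 - 3}{2} = -2 + \frac{1}{2} \cdot 32 = -2 + 16 = 14$)
$W{\left(F \right)} = -11$ ($W{\left(F \right)} = 3 - 14 = -11$)
$\frac{\left(\frac{2042}{2030} - \frac{509}{980}\right) + \left(1004 - 1104\right)}{W{\left(-53 \right)} - 3278} = \frac{\left(\frac{2042}{2030} - \frac{509}{980}\right) + \left(1004 - 1104\right)}{-11 - 3278} = \frac{\left(2042 \cdot \frac{1}{2030} - \frac{509}{980}\right) - 100}{-3289} = \left(\left(\frac{1021}{1015} - \frac{509}{980}\right) - 100\right) \left(- \frac{1}{3289}\right) = \left(\frac{13827}{28420} - 100\right) \left(- \frac{1}{3289}\right) = \left(- \frac{2828173}{28420}\right) \left(- \frac{1}{3289}\right) = \frac{2828173}{93473380}$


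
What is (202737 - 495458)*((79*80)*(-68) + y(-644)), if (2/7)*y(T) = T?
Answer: 126459570094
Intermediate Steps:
y(T) = 7*T/2
(202737 - 495458)*((79*80)*(-68) + y(-644)) = (202737 - 495458)*((79*80)*(-68) + (7/2)*(-644)) = -292721*(6320*(-68) - 2254) = -292721*(-429760 - 2254) = -292721*(-432014) = 126459570094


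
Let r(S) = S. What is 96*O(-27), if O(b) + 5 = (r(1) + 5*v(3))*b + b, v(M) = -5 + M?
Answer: 20256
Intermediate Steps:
O(b) = -5 - 8*b (O(b) = -5 + ((1 + 5*(-5 + 3))*b + b) = -5 + ((1 + 5*(-2))*b + b) = -5 + ((1 - 10)*b + b) = -5 + (-9*b + b) = -5 - 8*b)
96*O(-27) = 96*(-5 - 8*(-27)) = 96*(-5 + 216) = 96*211 = 20256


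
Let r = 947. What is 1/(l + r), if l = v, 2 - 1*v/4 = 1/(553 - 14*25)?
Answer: 203/193861 ≈ 0.0010471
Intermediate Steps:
v = 1620/203 (v = 8 - 4/(553 - 14*25) = 8 - 4/(553 - 350) = 8 - 4/203 = 1620/203 ≈ 7.9803)
l = 1620/203 ≈ 7.9803
1/(l + r) = 1/(1620/203 + 947) = 1/(193861/203) = 203/193861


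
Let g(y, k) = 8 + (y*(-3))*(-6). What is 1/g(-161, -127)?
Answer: -1/2890 ≈ -0.00034602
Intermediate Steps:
g(y, k) = 8 + 18*y (g(y, k) = 8 - 3*y*(-6) = 8 + 18*y)
1/g(-161, -127) = 1/(8 + 18*(-161)) = 1/(8 - 2898) = 1/(-2890) = -1/2890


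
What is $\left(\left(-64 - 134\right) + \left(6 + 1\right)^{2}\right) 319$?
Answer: $-47531$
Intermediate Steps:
$\left(\left(-64 - 134\right) + \left(6 + 1\right)^{2}\right) 319 = \left(\left(-64 - 134\right) + 7^{2}\right) 319 = \left(-198 + 49\right) 319 = \left(-149\right) 319 = -47531$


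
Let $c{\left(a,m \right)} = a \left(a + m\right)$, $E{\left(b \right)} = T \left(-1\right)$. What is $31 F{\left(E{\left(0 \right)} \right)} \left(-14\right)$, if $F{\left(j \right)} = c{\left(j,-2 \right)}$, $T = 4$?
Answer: $-10416$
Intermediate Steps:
$E{\left(b \right)} = -4$ ($E{\left(b \right)} = 4 \left(-1\right) = -4$)
$F{\left(j \right)} = j \left(-2 + j\right)$ ($F{\left(j \right)} = j \left(j - 2\right) = j \left(-2 + j\right)$)
$31 F{\left(E{\left(0 \right)} \right)} \left(-14\right) = 31 \left(- 4 \left(-2 - 4\right)\right) \left(-14\right) = 31 \left(\left(-4\right) \left(-6\right)\right) \left(-14\right) = 31 \cdot 24 \left(-14\right) = 744 \left(-14\right) = -10416$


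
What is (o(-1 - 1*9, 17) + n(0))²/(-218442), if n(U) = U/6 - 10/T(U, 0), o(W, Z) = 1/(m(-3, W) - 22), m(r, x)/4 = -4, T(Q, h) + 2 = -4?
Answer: -34969/2838872232 ≈ -1.2318e-5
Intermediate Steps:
T(Q, h) = -6 (T(Q, h) = -2 - 4 = -6)
m(r, x) = -16 (m(r, x) = 4*(-4) = -16)
o(W, Z) = -1/38 (o(W, Z) = 1/(-16 - 22) = 1/(-38) = -1/38)
n(U) = 5/3 + U/6 (n(U) = U/6 - 10/(-6) = U*(⅙) - 10*(-⅙) = U/6 + 5/3 = 5/3 + U/6)
(o(-1 - 1*9, 17) + n(0))²/(-218442) = (-1/38 + (5/3 + (⅙)*0))²/(-218442) = (-1/38 + (5/3 + 0))²*(-1/218442) = (-1/38 + 5/3)²*(-1/218442) = (187/114)²*(-1/218442) = (34969/12996)*(-1/218442) = -34969/2838872232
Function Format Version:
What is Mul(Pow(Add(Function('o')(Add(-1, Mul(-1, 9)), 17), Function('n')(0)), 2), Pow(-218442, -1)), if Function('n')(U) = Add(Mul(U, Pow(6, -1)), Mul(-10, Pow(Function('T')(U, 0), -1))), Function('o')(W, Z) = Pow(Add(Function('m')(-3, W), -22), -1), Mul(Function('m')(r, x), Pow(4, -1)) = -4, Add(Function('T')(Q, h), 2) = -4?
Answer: Rational(-34969, 2838872232) ≈ -1.2318e-5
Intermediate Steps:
Function('T')(Q, h) = -6 (Function('T')(Q, h) = Add(-2, -4) = -6)
Function('m')(r, x) = -16 (Function('m')(r, x) = Mul(4, -4) = -16)
Function('o')(W, Z) = Rational(-1, 38) (Function('o')(W, Z) = Pow(Add(-16, -22), -1) = Pow(-38, -1) = Rational(-1, 38))
Function('n')(U) = Add(Rational(5, 3), Mul(Rational(1, 6), U)) (Function('n')(U) = Add(Mul(U, Pow(6, -1)), Mul(-10, Pow(-6, -1))) = Add(Mul(U, Rational(1, 6)), Mul(-10, Rational(-1, 6))) = Add(Mul(Rational(1, 6), U), Rational(5, 3)) = Add(Rational(5, 3), Mul(Rational(1, 6), U)))
Mul(Pow(Add(Function('o')(Add(-1, Mul(-1, 9)), 17), Function('n')(0)), 2), Pow(-218442, -1)) = Mul(Pow(Add(Rational(-1, 38), Add(Rational(5, 3), Mul(Rational(1, 6), 0))), 2), Pow(-218442, -1)) = Mul(Pow(Add(Rational(-1, 38), Add(Rational(5, 3), 0)), 2), Rational(-1, 218442)) = Mul(Pow(Add(Rational(-1, 38), Rational(5, 3)), 2), Rational(-1, 218442)) = Mul(Pow(Rational(187, 114), 2), Rational(-1, 218442)) = Mul(Rational(34969, 12996), Rational(-1, 218442)) = Rational(-34969, 2838872232)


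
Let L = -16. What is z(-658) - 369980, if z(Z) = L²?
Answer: -369724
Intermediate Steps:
z(Z) = 256 (z(Z) = (-16)² = 256)
z(-658) - 369980 = 256 - 369980 = -369724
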